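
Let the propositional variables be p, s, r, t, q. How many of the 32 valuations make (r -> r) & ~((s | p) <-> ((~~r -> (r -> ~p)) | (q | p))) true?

8

Initial set: {((r -> r) & ~((s | p) <-> ((~~r -> (r -> ~p)) | (q | p))))}.
((r -> r) & ~((s | p) <-> ((~~r -> (r -> ~p)) | (q | p)))): α-rule — add (r -> r), ~((s | p) <-> ((~~r -> (r -> ~p)) | (q | p))).
(r -> r): β-rule — branch into ~r  //  r.
  branch 1 (add ~r):
    ~((s | p) <-> ((~~r -> (r -> ~p)) | (q | p))): β-rule — branch into (s | p), ~((~~r -> (r -> ~p)) | (q | p))  //  ~(s | p), ((~~r -> (r -> ~p)) | (q | p)).
      branch 1.1 (add (s | p), ~((~~r -> (r -> ~p)) | (q | p))):
        ~((~~r -> (r -> ~p)) | (q | p)): α-rule — add ~(~~r -> (r -> ~p)), ~(q | p).
        ~(~~r -> (r -> ~p)): α-rule — add ~~r, ~(r -> ~p).
        ~(q | p): α-rule — add ~q, ~p.
        ~~r: drop double negation, giving r.
        × closes — contains both r and ~r.
      branch 1.2 (add ~(s | p), ((~~r -> (r -> ~p)) | (q | p))):
        ~(s | p): α-rule — add ~s, ~p.
        ((~~r -> (r -> ~p)) | (q | p)): β-rule — branch into (~~r -> (r -> ~p))  //  (q | p).
          branch 1.2.1 (add (~~r -> (r -> ~p))):
            (~~r -> (r -> ~p)): β-rule — branch into ~~~r  //  (r -> ~p).
              branch 1.2.1.1 (add ~~~r):
                ~~~r: drop double negation, giving ~r.
                ○ open, literals {p=0, r=0, s=0}.
              branch 1.2.1.2 (add (r -> ~p)):
                (r -> ~p): β-rule — branch into ~r  //  ~p.
                  branch 1.2.1.2.1 (add ~r):
                    ○ open, literals {p=0, r=0, s=0}.
                  branch 1.2.1.2.2 (add ~p):
                    ○ open, literals {p=0, r=0, s=0}.
          branch 1.2.2 (add (q | p)):
            (q | p): β-rule — branch into q  //  p.
              branch 1.2.2.1 (add q):
                ○ open, literals {p=0, q=1, r=0, s=0}.
              branch 1.2.2.2 (add p):
                × closes — contains both p and ~p.
  branch 2 (add r):
    ~((s | p) <-> ((~~r -> (r -> ~p)) | (q | p))): β-rule — branch into (s | p), ~((~~r -> (r -> ~p)) | (q | p))  //  ~(s | p), ((~~r -> (r -> ~p)) | (q | p)).
      branch 2.1 (add (s | p), ~((~~r -> (r -> ~p)) | (q | p))):
        ~((~~r -> (r -> ~p)) | (q | p)): α-rule — add ~(~~r -> (r -> ~p)), ~(q | p).
        ~(~~r -> (r -> ~p)): α-rule — add ~~r, ~(r -> ~p).
        ~(q | p): α-rule — add ~q, ~p.
        ~~r: drop double negation, giving r.
        ~(r -> ~p): α-rule — add r, ~~p.
        × closes — contains both p and ~p.
      branch 2.2 (add ~(s | p), ((~~r -> (r -> ~p)) | (q | p))):
        ~(s | p): α-rule — add ~s, ~p.
        ((~~r -> (r -> ~p)) | (q | p)): β-rule — branch into (~~r -> (r -> ~p))  //  (q | p).
          branch 2.2.1 (add (~~r -> (r -> ~p))):
            (~~r -> (r -> ~p)): β-rule — branch into ~~~r  //  (r -> ~p).
              branch 2.2.1.1 (add ~~~r):
                ~~~r: drop double negation, giving ~r.
                × closes — contains both r and ~r.
              branch 2.2.1.2 (add (r -> ~p)):
                (r -> ~p): β-rule — branch into ~r  //  ~p.
                  branch 2.2.1.2.1 (add ~r):
                    × closes — contains both r and ~r.
                  branch 2.2.1.2.2 (add ~p):
                    ○ open, literals {p=0, r=1, s=0}.
          branch 2.2.2 (add (q | p)):
            (q | p): β-rule — branch into q  //  p.
              branch 2.2.2.1 (add q):
                ○ open, literals {p=0, q=1, r=1, s=0}.
              branch 2.2.2.2 (add p):
                × closes — contains both p and ~p.
6 branches closed, 6 open.
Each open branch fixes some atoms; the unmentioned ones are free. Counting distinct full assignments: branch {p=0, r=0, s=0} (t, q) contributes 4 new; branch {p=0, r=0, s=0} (t, q) contributes 0 new; branch {p=0, r=0, s=0} (t, q) contributes 0 new; branch {p=0, q=1, r=0, s=0} (t) contributes 0 new; branch {p=0, r=1, s=0} (t, q) contributes 4 new; branch {p=0, q=1, r=1, s=0} (t) contributes 0 new. Total: 8.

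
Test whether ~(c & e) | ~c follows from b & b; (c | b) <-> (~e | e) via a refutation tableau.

No

Initial set: {T (b & b); T ((c | b) <-> (~e | e)); F (~(c & e) | ~c)}.
T (b & b): α-rule — add T b, T b.
F (~(c & e) | ~c): α-rule — add F ~(c & e), F ~c.
F ~(c & e): α-rule — add T c, T e.
T ((c | b) <-> (~e | e)): β-rule — branch into T (c | b), T (~e | e)  //  F (c | b), F (~e | e).
  branch 1 (add T (c | b), T (~e | e)):
    T (c | b): β-rule — branch into T c  //  T b.
      branch 1.1 (add T c):
        T (~e | e): β-rule — branch into T ~e  //  T e.
          branch 1.1.1 (add T ~e):
            × closes — contains both e and ~e.
          branch 1.1.2 (add T e):
            ○ open, literals {b=1, c=1, e=1}.
      branch 1.2 (add T b):
        T (~e | e): β-rule — branch into T ~e  //  T e.
          branch 1.2.1 (add T ~e):
            × closes — contains both e and ~e.
          branch 1.2.2 (add T e):
            ○ open, literals {b=1, c=1, e=1}.
  branch 2 (add F (c | b), F (~e | e)):
    F (c | b): α-rule — add F c, F b.
    × closes — contains both c and ~c.
3 branches closed, 2 open.
An open branch gives a countermodel: b=1, c=1, e=1 (unmentioned atoms arbitrary); the premises hold there but the conclusion fails.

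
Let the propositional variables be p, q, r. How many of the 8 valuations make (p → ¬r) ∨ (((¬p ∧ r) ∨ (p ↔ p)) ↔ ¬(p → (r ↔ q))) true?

Initial set: {((p → ¬r) ∨ (((¬p ∧ r) ∨ (p ↔ p)) ↔ ¬(p → (r ↔ q))))}.
((p → ¬r) ∨ (((¬p ∧ r) ∨ (p ↔ p)) ↔ ¬(p → (r ↔ q)))): β-rule — branch into (p → ¬r)  //  (((¬p ∧ r) ∨ (p ↔ p)) ↔ ¬(p → (r ↔ q))).
  branch 1 (add (p → ¬r)):
    (p → ¬r): β-rule — branch into ¬p  //  ¬r.
      branch 1.1 (add ¬p):
        ○ open, literals {p=false}.
      branch 1.2 (add ¬r):
        ○ open, literals {r=false}.
  branch 2 (add (((¬p ∧ r) ∨ (p ↔ p)) ↔ ¬(p → (r ↔ q)))):
    (((¬p ∧ r) ∨ (p ↔ p)) ↔ ¬(p → (r ↔ q))): β-rule — branch into ((¬p ∧ r) ∨ (p ↔ p)), ¬(p → (r ↔ q))  //  ¬((¬p ∧ r) ∨ (p ↔ p)), ¬¬(p → (r ↔ q)).
      branch 2.1 (add ((¬p ∧ r) ∨ (p ↔ p)), ¬(p → (r ↔ q))):
        ¬(p → (r ↔ q)): α-rule — add p, ¬(r ↔ q).
        ((¬p ∧ r) ∨ (p ↔ p)): β-rule — branch into (¬p ∧ r)  //  (p ↔ p).
          branch 2.1.1 (add (¬p ∧ r)):
            (¬p ∧ r): α-rule — add ¬p, r.
            × closes — contains both p and ¬p.
          branch 2.1.2 (add (p ↔ p)):
            ¬(r ↔ q): β-rule — branch into r, ¬q  //  ¬r, q.
              branch 2.1.2.1 (add r, ¬q):
                (p ↔ p): β-rule — branch into p, p  //  ¬p, ¬p.
                  branch 2.1.2.1.1 (add p, p):
                    ○ open, literals {p=true, q=false, r=true}.
                  branch 2.1.2.1.2 (add ¬p, ¬p):
                    × closes — contains both p and ¬p.
              branch 2.1.2.2 (add ¬r, q):
                (p ↔ p): β-rule — branch into p, p  //  ¬p, ¬p.
                  branch 2.1.2.2.1 (add p, p):
                    ○ open, literals {p=true, q=true, r=false}.
                  branch 2.1.2.2.2 (add ¬p, ¬p):
                    × closes — contains both p and ¬p.
      branch 2.2 (add ¬((¬p ∧ r) ∨ (p ↔ p)), ¬¬(p → (r ↔ q))):
        ¬((¬p ∧ r) ∨ (p ↔ p)): α-rule — add ¬(¬p ∧ r), ¬(p ↔ p).
        ¬¬(p → (r ↔ q)): β-rule — branch into ¬p  //  (r ↔ q).
          branch 2.2.1 (add ¬p):
            ¬(¬p ∧ r): β-rule — branch into ¬¬p  //  ¬r.
              branch 2.2.1.1 (add ¬¬p):
                × closes — contains both p and ¬p.
              branch 2.2.1.2 (add ¬r):
                ¬(p ↔ p): β-rule — branch into p, ¬p  //  ¬p, p.
                  branch 2.2.1.2.1 (add p, ¬p):
                    × closes — contains both p and ¬p.
                  branch 2.2.1.2.2 (add ¬p, p):
                    × closes — contains both p and ¬p.
          branch 2.2.2 (add (r ↔ q)):
            ¬(¬p ∧ r): β-rule — branch into ¬¬p  //  ¬r.
              branch 2.2.2.1 (add ¬¬p):
                ¬(p ↔ p): β-rule — branch into p, ¬p  //  ¬p, p.
                  branch 2.2.2.1.1 (add p, ¬p):
                    × closes — contains both p and ¬p.
                  branch 2.2.2.1.2 (add ¬p, p):
                    × closes — contains both p and ¬p.
              branch 2.2.2.2 (add ¬r):
                ¬(p ↔ p): β-rule — branch into p, ¬p  //  ¬p, p.
                  branch 2.2.2.2.1 (add p, ¬p):
                    × closes — contains both p and ¬p.
                  branch 2.2.2.2.2 (add ¬p, p):
                    × closes — contains both p and ¬p.
10 branches closed, 4 open.
Each open branch fixes some atoms; the unmentioned ones are free. Counting distinct full assignments: branch {p=false} (q, r) contributes 4 new; branch {r=false} (p, q) contributes 2 new; branch {p=true, q=false, r=true} (none free) contributes 1 new; branch {p=true, q=true, r=false} (none free) contributes 0 new. Total: 7.

7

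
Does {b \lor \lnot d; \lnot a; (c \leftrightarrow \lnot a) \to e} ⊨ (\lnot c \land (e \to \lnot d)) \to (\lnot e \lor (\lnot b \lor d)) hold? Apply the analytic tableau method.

Initial set: {(b \lor \lnot d); \lnot a; ((c \leftrightarrow \lnot a) \to e); \lnot ((\lnot c \land (e \to \lnot d)) \to (\lnot e \lor (\lnot b \lor d)))}.
\lnot ((\lnot c \land (e \to \lnot d)) \to (\lnot e \lor (\lnot b \lor d))): α-rule — add (\lnot c \land (e \to \lnot d)), \lnot (\lnot e \lor (\lnot b \lor d)).
(\lnot c \land (e \to \lnot d)): α-rule — add \lnot c, (e \to \lnot d).
\lnot (\lnot e \lor (\lnot b \lor d)): α-rule — add \lnot \lnot e, \lnot (\lnot b \lor d).
\lnot (\lnot b \lor d): α-rule — add \lnot \lnot b, \lnot d.
(b \lor \lnot d): β-rule — branch into b  //  \lnot d.
  branch 1 (add b):
    ((c \leftrightarrow \lnot a) \to e): β-rule — branch into \lnot (c \leftrightarrow \lnot a)  //  e.
      branch 1.1 (add \lnot (c \leftrightarrow \lnot a)):
        (e \to \lnot d): β-rule — branch into \lnot e  //  \lnot d.
          branch 1.1.1 (add \lnot e):
            × closes — contains both e and \lnot e.
          branch 1.1.2 (add \lnot d):
            \lnot (c \leftrightarrow \lnot a): β-rule — branch into c, \lnot \lnot a  //  \lnot c, \lnot a.
              branch 1.1.2.1 (add c, \lnot \lnot a):
                × closes — contains both c and \lnot c.
              branch 1.1.2.2 (add \lnot c, \lnot a):
                ○ open, literals {a=F, b=T, c=F, d=F, e=T}.
      branch 1.2 (add e):
        (e \to \lnot d): β-rule — branch into \lnot e  //  \lnot d.
          branch 1.2.1 (add \lnot e):
            × closes — contains both e and \lnot e.
          branch 1.2.2 (add \lnot d):
            ○ open, literals {a=F, b=T, c=F, d=F, e=T}.
  branch 2 (add \lnot d):
    ((c \leftrightarrow \lnot a) \to e): β-rule — branch into \lnot (c \leftrightarrow \lnot a)  //  e.
      branch 2.1 (add \lnot (c \leftrightarrow \lnot a)):
        (e \to \lnot d): β-rule — branch into \lnot e  //  \lnot d.
          branch 2.1.1 (add \lnot e):
            × closes — contains both e and \lnot e.
          branch 2.1.2 (add \lnot d):
            \lnot (c \leftrightarrow \lnot a): β-rule — branch into c, \lnot \lnot a  //  \lnot c, \lnot a.
              branch 2.1.2.1 (add c, \lnot \lnot a):
                × closes — contains both c and \lnot c.
              branch 2.1.2.2 (add \lnot c, \lnot a):
                ○ open, literals {a=F, b=T, c=F, d=F, e=T}.
      branch 2.2 (add e):
        (e \to \lnot d): β-rule — branch into \lnot e  //  \lnot d.
          branch 2.2.1 (add \lnot e):
            × closes — contains both e and \lnot e.
          branch 2.2.2 (add \lnot d):
            ○ open, literals {a=F, b=T, c=F, d=F, e=T}.
6 branches closed, 4 open.
An open branch gives a countermodel: a=F, b=T, c=F, d=F, e=T (unmentioned atoms arbitrary); the premises hold there but the conclusion fails.

No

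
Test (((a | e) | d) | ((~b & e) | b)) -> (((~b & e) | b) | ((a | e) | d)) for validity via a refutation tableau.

Assume the negation and expand:
Initial set: {~((((a | e) | d) | ((~b & e) | b)) -> (((~b & e) | b) | ((a | e) | d)))}.
~((((a | e) | d) | ((~b & e) | b)) -> (((~b & e) | b) | ((a | e) | d))): α-rule — add (((a | e) | d) | ((~b & e) | b)), ~(((~b & e) | b) | ((a | e) | d)).
~(((~b & e) | b) | ((a | e) | d)): α-rule — add ~((~b & e) | b), ~((a | e) | d).
~((~b & e) | b): α-rule — add ~(~b & e), ~b.
~((a | e) | d): α-rule — add ~(a | e), ~d.
~(a | e): α-rule — add ~a, ~e.
(((a | e) | d) | ((~b & e) | b)): β-rule — branch into ((a | e) | d)  //  ((~b & e) | b).
  branch 1 (add ((a | e) | d)):
    ~(~b & e): β-rule — branch into ~~b  //  ~e.
      branch 1.1 (add ~~b):
        × closes — contains both b and ~b.
      branch 1.2 (add ~e):
        ((a | e) | d): β-rule — branch into (a | e)  //  d.
          branch 1.2.1 (add (a | e)):
            (a | e): β-rule — branch into a  //  e.
              branch 1.2.1.1 (add a):
                × closes — contains both a and ~a.
              branch 1.2.1.2 (add e):
                × closes — contains both e and ~e.
          branch 1.2.2 (add d):
            × closes — contains both d and ~d.
  branch 2 (add ((~b & e) | b)):
    ~(~b & e): β-rule — branch into ~~b  //  ~e.
      branch 2.1 (add ~~b):
        × closes — contains both b and ~b.
      branch 2.2 (add ~e):
        ((~b & e) | b): β-rule — branch into (~b & e)  //  b.
          branch 2.2.1 (add (~b & e)):
            (~b & e): α-rule — add ~b, e.
            × closes — contains both e and ~e.
          branch 2.2.2 (add b):
            × closes — contains both b and ~b.
All 7 branches close.
Every branch closed, so the negation is unsatisfiable and the formula is valid.

Valid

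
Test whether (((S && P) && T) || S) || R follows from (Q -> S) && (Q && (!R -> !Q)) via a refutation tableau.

Yes

Initial set: {((Q -> S) && (Q && (!R -> !Q))); !((((S && P) && T) || S) || R)}.
((Q -> S) && (Q && (!R -> !Q))): α-rule — add (Q -> S), (Q && (!R -> !Q)).
!((((S && P) && T) || S) || R): α-rule — add !(((S && P) && T) || S), !R.
(Q && (!R -> !Q)): α-rule — add Q, (!R -> !Q).
!(((S && P) && T) || S): α-rule — add !((S && P) && T), !S.
(Q -> S): β-rule — branch into !Q  //  S.
  branch 1 (add !Q):
    × closes — contains both Q and !Q.
  branch 2 (add S):
    × closes — contains both S and !S.
All 2 branches close.
Every branch closed, so the premises entail the conclusion.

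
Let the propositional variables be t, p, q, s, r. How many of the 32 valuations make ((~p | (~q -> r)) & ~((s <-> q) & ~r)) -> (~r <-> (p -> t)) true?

19

Initial set: {(((~p | (~q -> r)) & ~((s <-> q) & ~r)) -> (~r <-> (p -> t)))}.
(((~p | (~q -> r)) & ~((s <-> q) & ~r)) -> (~r <-> (p -> t))): β-rule — branch into ~((~p | (~q -> r)) & ~((s <-> q) & ~r))  //  (~r <-> (p -> t)).
  branch 1 (add ~((~p | (~q -> r)) & ~((s <-> q) & ~r))):
    ~((~p | (~q -> r)) & ~((s <-> q) & ~r)): β-rule — branch into ~(~p | (~q -> r))  //  ~~((s <-> q) & ~r).
      branch 1.1 (add ~(~p | (~q -> r))):
        ~(~p | (~q -> r)): α-rule — add ~~p, ~(~q -> r).
        ~(~q -> r): α-rule — add ~q, ~r.
        ○ open, literals {p=true, q=false, r=false}.
      branch 1.2 (add ~~((s <-> q) & ~r)):
        ~~((s <-> q) & ~r): α-rule — add (s <-> q), ~r.
        (s <-> q): β-rule — branch into s, q  //  ~s, ~q.
          branch 1.2.1 (add s, q):
            ○ open, literals {q=true, r=false, s=true}.
          branch 1.2.2 (add ~s, ~q):
            ○ open, literals {q=false, r=false, s=false}.
  branch 2 (add (~r <-> (p -> t))):
    (~r <-> (p -> t)): β-rule — branch into ~r, (p -> t)  //  ~~r, ~(p -> t).
      branch 2.1 (add ~r, (p -> t)):
        (p -> t): β-rule — branch into ~p  //  t.
          branch 2.1.1 (add ~p):
            ○ open, literals {p=false, r=false}.
          branch 2.1.2 (add t):
            ○ open, literals {r=false, t=true}.
      branch 2.2 (add ~~r, ~(p -> t)):
        ~(p -> t): α-rule — add p, ~t.
        ○ open, literals {p=true, r=true, t=false}.
0 branches closed, 6 open.
Each open branch fixes some atoms; the unmentioned ones are free. Counting distinct full assignments: branch {p=true, q=false, r=false} (t, s) contributes 4 new; branch {q=true, r=false, s=true} (t, p) contributes 4 new; branch {q=false, r=false, s=false} (t, p) contributes 2 new; branch {p=false, r=false} (t, q, s) contributes 4 new; branch {r=false, t=true} (p, q, s) contributes 1 new; branch {p=true, r=true, t=false} (q, s) contributes 4 new. Total: 19.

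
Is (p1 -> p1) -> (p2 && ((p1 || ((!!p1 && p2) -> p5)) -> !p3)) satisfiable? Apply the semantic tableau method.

Initial set: {((p1 -> p1) -> (p2 && ((p1 || ((!!p1 && p2) -> p5)) -> !p3)))}.
((p1 -> p1) -> (p2 && ((p1 || ((!!p1 && p2) -> p5)) -> !p3))): β-rule — branch into !(p1 -> p1)  //  (p2 && ((p1 || ((!!p1 && p2) -> p5)) -> !p3)).
  branch 1 (add !(p1 -> p1)):
    !(p1 -> p1): α-rule — add p1, !p1.
    × closes — contains both p1 and !p1.
  branch 2 (add (p2 && ((p1 || ((!!p1 && p2) -> p5)) -> !p3))):
    (p2 && ((p1 || ((!!p1 && p2) -> p5)) -> !p3)): α-rule — add p2, ((p1 || ((!!p1 && p2) -> p5)) -> !p3).
    ((p1 || ((!!p1 && p2) -> p5)) -> !p3): β-rule — branch into !(p1 || ((!!p1 && p2) -> p5))  //  !p3.
      branch 2.1 (add !(p1 || ((!!p1 && p2) -> p5))):
        !(p1 || ((!!p1 && p2) -> p5)): α-rule — add !p1, !((!!p1 && p2) -> p5).
        !((!!p1 && p2) -> p5): α-rule — add (!!p1 && p2), !p5.
        (!!p1 && p2): α-rule — add !!p1, p2.
        !!p1: drop double negation, giving p1.
        × closes — contains both p1 and !p1.
      branch 2.2 (add !p3):
        ○ open, literals {p2=1, p3=0}.
2 branches closed, 1 open.
An open branch gives a satisfying assignment: p2=1, p3=0.

Satisfiable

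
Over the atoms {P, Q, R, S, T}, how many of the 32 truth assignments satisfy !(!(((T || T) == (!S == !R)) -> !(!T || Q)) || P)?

Initial set: {!(!(((T || T) == (!S == !R)) -> !(!T || Q)) || P)}.
!(!(((T || T) == (!S == !R)) -> !(!T || Q)) || P): α-rule — add !!(((T || T) == (!S == !R)) -> !(!T || Q)), !P.
!!(((T || T) == (!S == !R)) -> !(!T || Q)): β-rule — branch into !((T || T) == (!S == !R))  //  !(!T || Q).
  branch 1 (add !((T || T) == (!S == !R))):
    !((T || T) == (!S == !R)): β-rule — branch into (T || T), !(!S == !R)  //  !(T || T), (!S == !R).
      branch 1.1 (add (T || T), !(!S == !R)):
        (T || T): β-rule — branch into T  //  T.
          branch 1.1.1 (add T):
            !(!S == !R): β-rule — branch into !S, !!R  //  !!S, !R.
              branch 1.1.1.1 (add !S, !!R):
                ○ open, literals {P=F, R=T, S=F, T=T}.
              branch 1.1.1.2 (add !!S, !R):
                ○ open, literals {P=F, R=F, S=T, T=T}.
          branch 1.1.2 (add T):
            !(!S == !R): β-rule — branch into !S, !!R  //  !!S, !R.
              branch 1.1.2.1 (add !S, !!R):
                ○ open, literals {P=F, R=T, S=F, T=T}.
              branch 1.1.2.2 (add !!S, !R):
                ○ open, literals {P=F, R=F, S=T, T=T}.
      branch 1.2 (add !(T || T), (!S == !R)):
        !(T || T): α-rule — add !T, !T.
        (!S == !R): β-rule — branch into !S, !R  //  !!S, !!R.
          branch 1.2.1 (add !S, !R):
            ○ open, literals {P=F, R=F, S=F, T=F}.
          branch 1.2.2 (add !!S, !!R):
            ○ open, literals {P=F, R=T, S=T, T=F}.
  branch 2 (add !(!T || Q)):
    !(!T || Q): α-rule — add !!T, !Q.
    ○ open, literals {P=F, Q=F, T=T}.
0 branches closed, 7 open.
Each open branch fixes some atoms; the unmentioned ones are free. Counting distinct full assignments: branch {P=F, R=T, S=F, T=T} (Q) contributes 2 new; branch {P=F, R=F, S=T, T=T} (Q) contributes 2 new; branch {P=F, R=T, S=F, T=T} (Q) contributes 0 new; branch {P=F, R=F, S=T, T=T} (Q) contributes 0 new; branch {P=F, R=F, S=F, T=F} (Q) contributes 2 new; branch {P=F, R=T, S=T, T=F} (Q) contributes 2 new; branch {P=F, Q=F, T=T} (R, S) contributes 2 new. Total: 10.

10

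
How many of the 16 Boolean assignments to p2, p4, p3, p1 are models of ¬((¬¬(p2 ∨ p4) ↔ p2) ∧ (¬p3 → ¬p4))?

Initial set: {¬((¬¬(p2 ∨ p4) ↔ p2) ∧ (¬p3 → ¬p4))}.
¬((¬¬(p2 ∨ p4) ↔ p2) ∧ (¬p3 → ¬p4)): β-rule — branch into ¬(¬¬(p2 ∨ p4) ↔ p2)  //  ¬(¬p3 → ¬p4).
  branch 1 (add ¬(¬¬(p2 ∨ p4) ↔ p2)):
    ¬(¬¬(p2 ∨ p4) ↔ p2): β-rule — branch into ¬¬(p2 ∨ p4), ¬p2  //  ¬¬¬(p2 ∨ p4), p2.
      branch 1.1 (add ¬¬(p2 ∨ p4), ¬p2):
        ¬¬(p2 ∨ p4): drop double negation, giving (p2 ∨ p4).
        (p2 ∨ p4): β-rule — branch into p2  //  p4.
          branch 1.1.1 (add p2):
            × closes — contains both p2 and ¬p2.
          branch 1.1.2 (add p4):
            ○ open, literals {p2=0, p4=1}.
      branch 1.2 (add ¬¬¬(p2 ∨ p4), p2):
        ¬¬¬(p2 ∨ p4): drop double negation, giving ¬(p2 ∨ p4).
        ¬(p2 ∨ p4): α-rule — add ¬p2, ¬p4.
        × closes — contains both p2 and ¬p2.
  branch 2 (add ¬(¬p3 → ¬p4)):
    ¬(¬p3 → ¬p4): α-rule — add ¬p3, ¬¬p4.
    ○ open, literals {p3=0, p4=1}.
2 branches closed, 2 open.
Each open branch fixes some atoms; the unmentioned ones are free. Counting distinct full assignments: branch {p2=0, p4=1} (p3, p1) contributes 4 new; branch {p3=0, p4=1} (p2, p1) contributes 2 new. Total: 6.

6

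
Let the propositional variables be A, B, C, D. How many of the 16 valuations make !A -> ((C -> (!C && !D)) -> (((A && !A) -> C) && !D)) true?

Initial set: {(!A -> ((C -> (!C && !D)) -> (((A && !A) -> C) && !D)))}.
(!A -> ((C -> (!C && !D)) -> (((A && !A) -> C) && !D))): β-rule — branch into !!A  //  ((C -> (!C && !D)) -> (((A && !A) -> C) && !D)).
  branch 1 (add !!A):
    ○ open, literals {A=1}.
  branch 2 (add ((C -> (!C && !D)) -> (((A && !A) -> C) && !D))):
    ((C -> (!C && !D)) -> (((A && !A) -> C) && !D)): β-rule — branch into !(C -> (!C && !D))  //  (((A && !A) -> C) && !D).
      branch 2.1 (add !(C -> (!C && !D))):
        !(C -> (!C && !D)): α-rule — add C, !(!C && !D).
        !(!C && !D): β-rule — branch into !!C  //  !!D.
          branch 2.1.1 (add !!C):
            ○ open, literals {C=1}.
          branch 2.1.2 (add !!D):
            ○ open, literals {C=1, D=1}.
      branch 2.2 (add (((A && !A) -> C) && !D)):
        (((A && !A) -> C) && !D): α-rule — add ((A && !A) -> C), !D.
        ((A && !A) -> C): β-rule — branch into !(A && !A)  //  C.
          branch 2.2.1 (add !(A && !A)):
            !(A && !A): β-rule — branch into !A  //  !!A.
              branch 2.2.1.1 (add !A):
                ○ open, literals {A=0, D=0}.
              branch 2.2.1.2 (add !!A):
                ○ open, literals {A=1, D=0}.
          branch 2.2.2 (add C):
            ○ open, literals {C=1, D=0}.
0 branches closed, 6 open.
Each open branch fixes some atoms; the unmentioned ones are free. Counting distinct full assignments: branch {A=1} (B, C, D) contributes 8 new; branch {C=1} (A, B, D) contributes 4 new; branch {C=1, D=1} (A, B) contributes 0 new; branch {A=0, D=0} (B, C) contributes 2 new; branch {A=1, D=0} (B, C) contributes 0 new; branch {C=1, D=0} (A, B) contributes 0 new. Total: 14.

14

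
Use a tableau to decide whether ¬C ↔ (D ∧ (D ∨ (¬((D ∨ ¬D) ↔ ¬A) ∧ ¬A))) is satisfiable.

Satisfiable

Initial set: {(¬C ↔ (D ∧ (D ∨ (¬((D ∨ ¬D) ↔ ¬A) ∧ ¬A))))}.
(¬C ↔ (D ∧ (D ∨ (¬((D ∨ ¬D) ↔ ¬A) ∧ ¬A)))): β-rule — branch into ¬C, (D ∧ (D ∨ (¬((D ∨ ¬D) ↔ ¬A) ∧ ¬A)))  //  ¬¬C, ¬(D ∧ (D ∨ (¬((D ∨ ¬D) ↔ ¬A) ∧ ¬A))).
  branch 1 (add ¬C, (D ∧ (D ∨ (¬((D ∨ ¬D) ↔ ¬A) ∧ ¬A)))):
    (D ∧ (D ∨ (¬((D ∨ ¬D) ↔ ¬A) ∧ ¬A))): α-rule — add D, (D ∨ (¬((D ∨ ¬D) ↔ ¬A) ∧ ¬A)).
    (D ∨ (¬((D ∨ ¬D) ↔ ¬A) ∧ ¬A)): β-rule — branch into D  //  (¬((D ∨ ¬D) ↔ ¬A) ∧ ¬A).
      branch 1.1 (add D):
        ○ open, literals {C=false, D=true}.
      branch 1.2 (add (¬((D ∨ ¬D) ↔ ¬A) ∧ ¬A)):
        (¬((D ∨ ¬D) ↔ ¬A) ∧ ¬A): α-rule — add ¬((D ∨ ¬D) ↔ ¬A), ¬A.
        ¬((D ∨ ¬D) ↔ ¬A): β-rule — branch into (D ∨ ¬D), ¬¬A  //  ¬(D ∨ ¬D), ¬A.
          branch 1.2.1 (add (D ∨ ¬D), ¬¬A):
            × closes — contains both A and ¬A.
          branch 1.2.2 (add ¬(D ∨ ¬D), ¬A):
            ¬(D ∨ ¬D): α-rule — add ¬D, ¬¬D.
            × closes — contains both D and ¬D.
  branch 2 (add ¬¬C, ¬(D ∧ (D ∨ (¬((D ∨ ¬D) ↔ ¬A) ∧ ¬A)))):
    ¬(D ∧ (D ∨ (¬((D ∨ ¬D) ↔ ¬A) ∧ ¬A))): β-rule — branch into ¬D  //  ¬(D ∨ (¬((D ∨ ¬D) ↔ ¬A) ∧ ¬A)).
      branch 2.1 (add ¬D):
        ○ open, literals {C=true, D=false}.
      branch 2.2 (add ¬(D ∨ (¬((D ∨ ¬D) ↔ ¬A) ∧ ¬A))):
        ¬(D ∨ (¬((D ∨ ¬D) ↔ ¬A) ∧ ¬A)): α-rule — add ¬D, ¬(¬((D ∨ ¬D) ↔ ¬A) ∧ ¬A).
        ¬(¬((D ∨ ¬D) ↔ ¬A) ∧ ¬A): β-rule — branch into ¬¬((D ∨ ¬D) ↔ ¬A)  //  ¬¬A.
          branch 2.2.1 (add ¬¬((D ∨ ¬D) ↔ ¬A)):
            ¬¬((D ∨ ¬D) ↔ ¬A): β-rule — branch into (D ∨ ¬D), ¬A  //  ¬(D ∨ ¬D), ¬¬A.
              branch 2.2.1.1 (add (D ∨ ¬D), ¬A):
                (D ∨ ¬D): β-rule — branch into D  //  ¬D.
                  branch 2.2.1.1.1 (add D):
                    × closes — contains both D and ¬D.
                  branch 2.2.1.1.2 (add ¬D):
                    ○ open, literals {A=false, C=true, D=false}.
              branch 2.2.1.2 (add ¬(D ∨ ¬D), ¬¬A):
                ¬(D ∨ ¬D): α-rule — add ¬D, ¬¬D.
                × closes — contains both D and ¬D.
          branch 2.2.2 (add ¬¬A):
            ○ open, literals {A=true, C=true, D=false}.
4 branches closed, 4 open.
An open branch gives a satisfying assignment: C=false, D=true.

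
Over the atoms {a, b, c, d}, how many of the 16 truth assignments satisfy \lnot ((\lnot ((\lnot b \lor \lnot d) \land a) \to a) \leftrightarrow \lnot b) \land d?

4

Initial set: {(\lnot ((\lnot ((\lnot b \lor \lnot d) \land a) \to a) \leftrightarrow \lnot b) \land d)}.
(\lnot ((\lnot ((\lnot b \lor \lnot d) \land a) \to a) \leftrightarrow \lnot b) \land d): α-rule — add \lnot ((\lnot ((\lnot b \lor \lnot d) \land a) \to a) \leftrightarrow \lnot b), d.
\lnot ((\lnot ((\lnot b \lor \lnot d) \land a) \to a) \leftrightarrow \lnot b): β-rule — branch into (\lnot ((\lnot b \lor \lnot d) \land a) \to a), \lnot \lnot b  //  \lnot (\lnot ((\lnot b \lor \lnot d) \land a) \to a), \lnot b.
  branch 1 (add (\lnot ((\lnot b \lor \lnot d) \land a) \to a), \lnot \lnot b):
    (\lnot ((\lnot b \lor \lnot d) \land a) \to a): β-rule — branch into \lnot \lnot ((\lnot b \lor \lnot d) \land a)  //  a.
      branch 1.1 (add \lnot \lnot ((\lnot b \lor \lnot d) \land a)):
        \lnot \lnot ((\lnot b \lor \lnot d) \land a): α-rule — add (\lnot b \lor \lnot d), a.
        (\lnot b \lor \lnot d): β-rule — branch into \lnot b  //  \lnot d.
          branch 1.1.1 (add \lnot b):
            × closes — contains both b and \lnot b.
          branch 1.1.2 (add \lnot d):
            × closes — contains both d and \lnot d.
      branch 1.2 (add a):
        ○ open, literals {a=T, b=T, d=T}.
  branch 2 (add \lnot (\lnot ((\lnot b \lor \lnot d) \land a) \to a), \lnot b):
    \lnot (\lnot ((\lnot b \lor \lnot d) \land a) \to a): α-rule — add \lnot ((\lnot b \lor \lnot d) \land a), \lnot a.
    \lnot ((\lnot b \lor \lnot d) \land a): β-rule — branch into \lnot (\lnot b \lor \lnot d)  //  \lnot a.
      branch 2.1 (add \lnot (\lnot b \lor \lnot d)):
        \lnot (\lnot b \lor \lnot d): α-rule — add \lnot \lnot b, \lnot \lnot d.
        × closes — contains both b and \lnot b.
      branch 2.2 (add \lnot a):
        ○ open, literals {a=F, b=F, d=T}.
3 branches closed, 2 open.
Each open branch fixes some atoms; the unmentioned ones are free. Counting distinct full assignments: branch {a=T, b=T, d=T} (c) contributes 2 new; branch {a=F, b=F, d=T} (c) contributes 2 new. Total: 4.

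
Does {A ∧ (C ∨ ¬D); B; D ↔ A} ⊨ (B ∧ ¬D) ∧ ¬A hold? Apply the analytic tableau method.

Initial set: {(A ∧ (C ∨ ¬D)); B; (D ↔ A); ¬((B ∧ ¬D) ∧ ¬A)}.
(A ∧ (C ∨ ¬D)): α-rule — add A, (C ∨ ¬D).
(D ↔ A): β-rule — branch into D, A  //  ¬D, ¬A.
  branch 1 (add D, A):
    ¬((B ∧ ¬D) ∧ ¬A): β-rule — branch into ¬(B ∧ ¬D)  //  ¬¬A.
      branch 1.1 (add ¬(B ∧ ¬D)):
        (C ∨ ¬D): β-rule — branch into C  //  ¬D.
          branch 1.1.1 (add C):
            ¬(B ∧ ¬D): β-rule — branch into ¬B  //  ¬¬D.
              branch 1.1.1.1 (add ¬B):
                × closes — contains both B and ¬B.
              branch 1.1.1.2 (add ¬¬D):
                ○ open, literals {A=T, B=T, C=T, D=T}.
          branch 1.1.2 (add ¬D):
            × closes — contains both D and ¬D.
      branch 1.2 (add ¬¬A):
        (C ∨ ¬D): β-rule — branch into C  //  ¬D.
          branch 1.2.1 (add C):
            ○ open, literals {A=T, B=T, C=T, D=T}.
          branch 1.2.2 (add ¬D):
            × closes — contains both D and ¬D.
  branch 2 (add ¬D, ¬A):
    × closes — contains both A and ¬A.
4 branches closed, 2 open.
An open branch gives a countermodel: A=T, B=T, C=T, D=T (unmentioned atoms arbitrary); the premises hold there but the conclusion fails.

No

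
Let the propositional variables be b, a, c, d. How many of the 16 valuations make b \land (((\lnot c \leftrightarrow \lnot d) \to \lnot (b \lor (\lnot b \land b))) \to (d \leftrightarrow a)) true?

6

Initial set: {T (b \land (((\lnot c \leftrightarrow \lnot d) \to \lnot (b \lor (\lnot b \land b))) \to (d \leftrightarrow a)))}.
T (b \land (((\lnot c \leftrightarrow \lnot d) \to \lnot (b \lor (\lnot b \land b))) \to (d \leftrightarrow a))): α-rule — add T b, T (((\lnot c \leftrightarrow \lnot d) \to \lnot (b \lor (\lnot b \land b))) \to (d \leftrightarrow a)).
T (((\lnot c \leftrightarrow \lnot d) \to \lnot (b \lor (\lnot b \land b))) \to (d \leftrightarrow a)): β-rule — branch into F ((\lnot c \leftrightarrow \lnot d) \to \lnot (b \lor (\lnot b \land b)))  //  T (d \leftrightarrow a).
  branch 1 (add F ((\lnot c \leftrightarrow \lnot d) \to \lnot (b \lor (\lnot b \land b)))):
    F ((\lnot c \leftrightarrow \lnot d) \to \lnot (b \lor (\lnot b \land b))): α-rule — add T (\lnot c \leftrightarrow \lnot d), F \lnot (b \lor (\lnot b \land b)).
    T (\lnot c \leftrightarrow \lnot d): β-rule — branch into T \lnot c, T \lnot d  //  F \lnot c, F \lnot d.
      branch 1.1 (add T \lnot c, T \lnot d):
        F \lnot (b \lor (\lnot b \land b)): β-rule — branch into T b  //  T (\lnot b \land b).
          branch 1.1.1 (add T b):
            ○ open, literals {b=1, c=0, d=0}.
          branch 1.1.2 (add T (\lnot b \land b)):
            T (\lnot b \land b): α-rule — add T \lnot b, T b.
            × closes — contains both b and \lnot b.
      branch 1.2 (add F \lnot c, F \lnot d):
        F \lnot (b \lor (\lnot b \land b)): β-rule — branch into T b  //  T (\lnot b \land b).
          branch 1.2.1 (add T b):
            ○ open, literals {b=1, c=1, d=1}.
          branch 1.2.2 (add T (\lnot b \land b)):
            T (\lnot b \land b): α-rule — add T \lnot b, T b.
            × closes — contains both b and \lnot b.
  branch 2 (add T (d \leftrightarrow a)):
    T (d \leftrightarrow a): β-rule — branch into T d, T a  //  F d, F a.
      branch 2.1 (add T d, T a):
        ○ open, literals {a=1, b=1, d=1}.
      branch 2.2 (add F d, F a):
        ○ open, literals {a=0, b=1, d=0}.
2 branches closed, 4 open.
Each open branch fixes some atoms; the unmentioned ones are free. Counting distinct full assignments: branch {b=1, c=0, d=0} (a) contributes 2 new; branch {b=1, c=1, d=1} (a) contributes 2 new; branch {a=1, b=1, d=1} (c) contributes 1 new; branch {a=0, b=1, d=0} (c) contributes 1 new. Total: 6.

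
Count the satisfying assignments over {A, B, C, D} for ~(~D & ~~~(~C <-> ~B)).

12

Initial set: {T ~(~D & ~~~(~C <-> ~B))}.
T ~(~D & ~~~(~C <-> ~B)): β-rule — branch into F ~D  //  F ~~~(~C <-> ~B).
  branch 1 (add F ~D):
    ○ open, literals {D=T}.
  branch 2 (add F ~~~(~C <-> ~B)):
    F ~~~(~C <-> ~B): drop double negation, giving F ~(~C <-> ~B).
    F ~(~C <-> ~B): β-rule — branch into T ~C, T ~B  //  F ~C, F ~B.
      branch 2.1 (add T ~C, T ~B):
        ○ open, literals {B=F, C=F}.
      branch 2.2 (add F ~C, F ~B):
        ○ open, literals {B=T, C=T}.
0 branches closed, 3 open.
Each open branch fixes some atoms; the unmentioned ones are free. Counting distinct full assignments: branch {D=T} (A, B, C) contributes 8 new; branch {B=F, C=F} (A, D) contributes 2 new; branch {B=T, C=T} (A, D) contributes 2 new. Total: 12.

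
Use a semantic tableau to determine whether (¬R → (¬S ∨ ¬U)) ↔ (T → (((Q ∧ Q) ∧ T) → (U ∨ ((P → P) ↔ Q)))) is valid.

Not valid

Assume the negation and expand:
Initial set: {¬((¬R → (¬S ∨ ¬U)) ↔ (T → (((Q ∧ Q) ∧ T) → (U ∨ ((P → P) ↔ Q)))))}.
¬((¬R → (¬S ∨ ¬U)) ↔ (T → (((Q ∧ Q) ∧ T) → (U ∨ ((P → P) ↔ Q))))): β-rule — branch into (¬R → (¬S ∨ ¬U)), ¬(T → (((Q ∧ Q) ∧ T) → (U ∨ ((P → P) ↔ Q))))  //  ¬(¬R → (¬S ∨ ¬U)), (T → (((Q ∧ Q) ∧ T) → (U ∨ ((P → P) ↔ Q)))).
  branch 1 (add (¬R → (¬S ∨ ¬U)), ¬(T → (((Q ∧ Q) ∧ T) → (U ∨ ((P → P) ↔ Q))))):
    ¬(T → (((Q ∧ Q) ∧ T) → (U ∨ ((P → P) ↔ Q)))): α-rule — add T, ¬(((Q ∧ Q) ∧ T) → (U ∨ ((P → P) ↔ Q))).
    ¬(((Q ∧ Q) ∧ T) → (U ∨ ((P → P) ↔ Q))): α-rule — add ((Q ∧ Q) ∧ T), ¬(U ∨ ((P → P) ↔ Q)).
    ((Q ∧ Q) ∧ T): α-rule — add (Q ∧ Q), T.
    ¬(U ∨ ((P → P) ↔ Q)): α-rule — add ¬U, ¬((P → P) ↔ Q).
    (Q ∧ Q): α-rule — add Q, Q.
    (¬R → (¬S ∨ ¬U)): β-rule — branch into ¬¬R  //  (¬S ∨ ¬U).
      branch 1.1 (add ¬¬R):
        ¬((P → P) ↔ Q): β-rule — branch into (P → P), ¬Q  //  ¬(P → P), Q.
          branch 1.1.1 (add (P → P), ¬Q):
            × closes — contains both Q and ¬Q.
          branch 1.1.2 (add ¬(P → P), Q):
            ¬(P → P): α-rule — add P, ¬P.
            × closes — contains both P and ¬P.
      branch 1.2 (add (¬S ∨ ¬U)):
        ¬((P → P) ↔ Q): β-rule — branch into (P → P), ¬Q  //  ¬(P → P), Q.
          branch 1.2.1 (add (P → P), ¬Q):
            × closes — contains both Q and ¬Q.
          branch 1.2.2 (add ¬(P → P), Q):
            ¬(P → P): α-rule — add P, ¬P.
            × closes — contains both P and ¬P.
  branch 2 (add ¬(¬R → (¬S ∨ ¬U)), (T → (((Q ∧ Q) ∧ T) → (U ∨ ((P → P) ↔ Q))))):
    ¬(¬R → (¬S ∨ ¬U)): α-rule — add ¬R, ¬(¬S ∨ ¬U).
    ¬(¬S ∨ ¬U): α-rule — add ¬¬S, ¬¬U.
    (T → (((Q ∧ Q) ∧ T) → (U ∨ ((P → P) ↔ Q)))): β-rule — branch into ¬T  //  (((Q ∧ Q) ∧ T) → (U ∨ ((P → P) ↔ Q))).
      branch 2.1 (add ¬T):
        ○ open, literals {R=0, S=1, T=0, U=1}.
      branch 2.2 (add (((Q ∧ Q) ∧ T) → (U ∨ ((P → P) ↔ Q)))):
        (((Q ∧ Q) ∧ T) → (U ∨ ((P → P) ↔ Q))): β-rule — branch into ¬((Q ∧ Q) ∧ T)  //  (U ∨ ((P → P) ↔ Q)).
          branch 2.2.1 (add ¬((Q ∧ Q) ∧ T)):
            ¬((Q ∧ Q) ∧ T): β-rule — branch into ¬(Q ∧ Q)  //  ¬T.
              branch 2.2.1.1 (add ¬(Q ∧ Q)):
                ¬(Q ∧ Q): β-rule — branch into ¬Q  //  ¬Q.
                  branch 2.2.1.1.1 (add ¬Q):
                    ○ open, literals {Q=0, R=0, S=1, U=1}.
                  branch 2.2.1.1.2 (add ¬Q):
                    ○ open, literals {Q=0, R=0, S=1, U=1}.
              branch 2.2.1.2 (add ¬T):
                ○ open, literals {R=0, S=1, T=0, U=1}.
          branch 2.2.2 (add (U ∨ ((P → P) ↔ Q))):
            (U ∨ ((P → P) ↔ Q)): β-rule — branch into U  //  ((P → P) ↔ Q).
              branch 2.2.2.1 (add U):
                ○ open, literals {R=0, S=1, U=1}.
              branch 2.2.2.2 (add ((P → P) ↔ Q)):
                ((P → P) ↔ Q): β-rule — branch into (P → P), Q  //  ¬(P → P), ¬Q.
                  branch 2.2.2.2.1 (add (P → P), Q):
                    (P → P): β-rule — branch into ¬P  //  P.
                      branch 2.2.2.2.1.1 (add ¬P):
                        ○ open, literals {P=0, Q=1, R=0, S=1, U=1}.
                      branch 2.2.2.2.1.2 (add P):
                        ○ open, literals {P=1, Q=1, R=0, S=1, U=1}.
                  branch 2.2.2.2.2 (add ¬(P → P), ¬Q):
                    ¬(P → P): α-rule — add P, ¬P.
                    × closes — contains both P and ¬P.
5 branches closed, 7 open.
An open branch gives a countermodel: R=0, S=1, T=0, U=1 (unmentioned atoms arbitrary); under it the original formula is false.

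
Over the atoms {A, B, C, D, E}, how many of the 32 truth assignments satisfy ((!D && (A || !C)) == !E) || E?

Initial set: {(((!D && (A || !C)) == !E) || E)}.
(((!D && (A || !C)) == !E) || E): β-rule — branch into ((!D && (A || !C)) == !E)  //  E.
  branch 1 (add ((!D && (A || !C)) == !E)):
    ((!D && (A || !C)) == !E): β-rule — branch into (!D && (A || !C)), !E  //  !(!D && (A || !C)), !!E.
      branch 1.1 (add (!D && (A || !C)), !E):
        (!D && (A || !C)): α-rule — add !D, (A || !C).
        (A || !C): β-rule — branch into A  //  !C.
          branch 1.1.1 (add A):
            ○ open, literals {A=true, D=false, E=false}.
          branch 1.1.2 (add !C):
            ○ open, literals {C=false, D=false, E=false}.
      branch 1.2 (add !(!D && (A || !C)), !!E):
        !(!D && (A || !C)): β-rule — branch into !!D  //  !(A || !C).
          branch 1.2.1 (add !!D):
            ○ open, literals {D=true, E=true}.
          branch 1.2.2 (add !(A || !C)):
            !(A || !C): α-rule — add !A, !!C.
            ○ open, literals {A=false, C=true, E=true}.
  branch 2 (add E):
    ○ open, literals {E=true}.
0 branches closed, 5 open.
Each open branch fixes some atoms; the unmentioned ones are free. Counting distinct full assignments: branch {A=true, D=false, E=false} (B, C) contributes 4 new; branch {C=false, D=false, E=false} (A, B) contributes 2 new; branch {D=true, E=true} (A, B, C) contributes 8 new; branch {A=false, C=true, E=true} (B, D) contributes 2 new; branch {E=true} (A, B, C, D) contributes 6 new. Total: 22.

22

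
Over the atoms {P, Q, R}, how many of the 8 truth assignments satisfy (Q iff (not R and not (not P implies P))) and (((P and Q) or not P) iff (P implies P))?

2

Initial set: {((Q iff (not R and not (not P implies P))) and (((P and Q) or not P) iff (P implies P)))}.
((Q iff (not R and not (not P implies P))) and (((P and Q) or not P) iff (P implies P))): α-rule — add (Q iff (not R and not (not P implies P))), (((P and Q) or not P) iff (P implies P)).
(Q iff (not R and not (not P implies P))): β-rule — branch into Q, (not R and not (not P implies P))  //  not Q, not (not R and not (not P implies P)).
  branch 1 (add Q, (not R and not (not P implies P))):
    (not R and not (not P implies P)): α-rule — add not R, not (not P implies P).
    not (not P implies P): α-rule — add not P, not P.
    (((P and Q) or not P) iff (P implies P)): β-rule — branch into ((P and Q) or not P), (P implies P)  //  not ((P and Q) or not P), not (P implies P).
      branch 1.1 (add ((P and Q) or not P), (P implies P)):
        ((P and Q) or not P): β-rule — branch into (P and Q)  //  not P.
          branch 1.1.1 (add (P and Q)):
            (P and Q): α-rule — add P, Q.
            × closes — contains both P and not P.
          branch 1.1.2 (add not P):
            (P implies P): β-rule — branch into not P  //  P.
              branch 1.1.2.1 (add not P):
                ○ open, literals {P=F, Q=T, R=F}.
              branch 1.1.2.2 (add P):
                × closes — contains both P and not P.
      branch 1.2 (add not ((P and Q) or not P), not (P implies P)):
        not ((P and Q) or not P): α-rule — add not (P and Q), not not P.
        × closes — contains both P and not P.
  branch 2 (add not Q, not (not R and not (not P implies P))):
    (((P and Q) or not P) iff (P implies P)): β-rule — branch into ((P and Q) or not P), (P implies P)  //  not ((P and Q) or not P), not (P implies P).
      branch 2.1 (add ((P and Q) or not P), (P implies P)):
        not (not R and not (not P implies P)): β-rule — branch into not not R  //  not not (not P implies P).
          branch 2.1.1 (add not not R):
            ((P and Q) or not P): β-rule — branch into (P and Q)  //  not P.
              branch 2.1.1.1 (add (P and Q)):
                (P and Q): α-rule — add P, Q.
                × closes — contains both Q and not Q.
              branch 2.1.1.2 (add not P):
                (P implies P): β-rule — branch into not P  //  P.
                  branch 2.1.1.2.1 (add not P):
                    ○ open, literals {P=F, Q=F, R=T}.
                  branch 2.1.1.2.2 (add P):
                    × closes — contains both P and not P.
          branch 2.1.2 (add not not (not P implies P)):
            ((P and Q) or not P): β-rule — branch into (P and Q)  //  not P.
              branch 2.1.2.1 (add (P and Q)):
                (P and Q): α-rule — add P, Q.
                × closes — contains both Q and not Q.
              branch 2.1.2.2 (add not P):
                (P implies P): β-rule — branch into not P  //  P.
                  branch 2.1.2.2.1 (add not P):
                    not not (not P implies P): β-rule — branch into not not P  //  P.
                      branch 2.1.2.2.1.1 (add not not P):
                        × closes — contains both P and not P.
                      branch 2.1.2.2.1.2 (add P):
                        × closes — contains both P and not P.
                  branch 2.1.2.2.2 (add P):
                    × closes — contains both P and not P.
      branch 2.2 (add not ((P and Q) or not P), not (P implies P)):
        not ((P and Q) or not P): α-rule — add not (P and Q), not not P.
        not (P implies P): α-rule — add P, not P.
        × closes — contains both P and not P.
10 branches closed, 2 open.
Each open branch fixes some atoms; the unmentioned ones are free. Counting distinct full assignments: branch {P=F, Q=T, R=F} (none free) contributes 1 new; branch {P=F, Q=F, R=T} (none free) contributes 1 new. Total: 2.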